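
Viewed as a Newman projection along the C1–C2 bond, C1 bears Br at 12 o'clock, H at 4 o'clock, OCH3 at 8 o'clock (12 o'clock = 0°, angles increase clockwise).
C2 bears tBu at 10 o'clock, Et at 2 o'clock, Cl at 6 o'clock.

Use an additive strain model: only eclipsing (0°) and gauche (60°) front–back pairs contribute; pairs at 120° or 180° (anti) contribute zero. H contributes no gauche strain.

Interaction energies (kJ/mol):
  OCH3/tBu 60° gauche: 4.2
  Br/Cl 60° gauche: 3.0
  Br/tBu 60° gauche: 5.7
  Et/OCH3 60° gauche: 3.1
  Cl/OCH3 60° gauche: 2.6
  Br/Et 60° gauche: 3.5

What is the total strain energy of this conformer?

16.0 kJ/mol

This conformer (staggered): Br(0°)/tBu(300°) gauche 5.7; Br(0°)/Et(60°) gauche 3.5; OCH3(240°)/tBu(300°) gauche 4.2; OCH3(240°)/Cl(180°) gauche 2.6 → 16.0 kJ/mol.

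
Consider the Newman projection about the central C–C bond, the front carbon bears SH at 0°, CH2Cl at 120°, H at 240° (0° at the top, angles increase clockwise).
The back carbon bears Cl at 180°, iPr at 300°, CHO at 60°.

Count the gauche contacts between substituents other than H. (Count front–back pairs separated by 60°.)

Non-H gauche pairs: SH(0°)/iPr(300°); SH(0°)/CHO(60°); CH2Cl(120°)/Cl(180°); CH2Cl(120°)/CHO(60°) — 4 interactions.

4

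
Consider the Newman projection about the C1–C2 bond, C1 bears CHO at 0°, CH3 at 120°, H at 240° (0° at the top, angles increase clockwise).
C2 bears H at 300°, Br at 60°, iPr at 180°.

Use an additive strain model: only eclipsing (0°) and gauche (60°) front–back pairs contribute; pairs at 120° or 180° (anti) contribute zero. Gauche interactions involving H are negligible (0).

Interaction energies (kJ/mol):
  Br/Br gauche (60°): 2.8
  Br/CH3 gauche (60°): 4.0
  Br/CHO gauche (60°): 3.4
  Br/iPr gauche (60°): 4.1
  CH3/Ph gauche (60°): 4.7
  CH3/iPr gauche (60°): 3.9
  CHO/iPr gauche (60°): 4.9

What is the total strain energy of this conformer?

This conformer (staggered): CHO–Br gauche, CH3–Br gauche, CH3–iPr gauche; 3.4 + 4.0 + 3.9 = 11.3 kJ/mol.

11.3 kJ/mol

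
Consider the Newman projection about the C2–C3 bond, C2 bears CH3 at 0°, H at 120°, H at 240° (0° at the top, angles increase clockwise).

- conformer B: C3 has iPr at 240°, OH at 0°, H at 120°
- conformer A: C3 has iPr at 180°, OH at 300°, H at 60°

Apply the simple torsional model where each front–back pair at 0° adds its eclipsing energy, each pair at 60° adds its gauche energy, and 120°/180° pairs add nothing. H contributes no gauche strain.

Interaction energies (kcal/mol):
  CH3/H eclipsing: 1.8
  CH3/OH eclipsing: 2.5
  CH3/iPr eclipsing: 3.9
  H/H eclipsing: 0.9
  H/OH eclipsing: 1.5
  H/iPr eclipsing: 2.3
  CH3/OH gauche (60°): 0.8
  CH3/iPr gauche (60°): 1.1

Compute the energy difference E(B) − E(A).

B (eclipsed): CH3–OH eclipsed, H–H eclipsed, H–iPr eclipsed; 2.5 + 0.9 + 2.3 = 5.7 kcal/mol.
A (staggered): CH3–OH gauche; 0.8 = 0.8 kcal/mol.
E(B) − E(A) = 5.7 − 0.8 = +4.9 kcal/mol.

+4.9 kcal/mol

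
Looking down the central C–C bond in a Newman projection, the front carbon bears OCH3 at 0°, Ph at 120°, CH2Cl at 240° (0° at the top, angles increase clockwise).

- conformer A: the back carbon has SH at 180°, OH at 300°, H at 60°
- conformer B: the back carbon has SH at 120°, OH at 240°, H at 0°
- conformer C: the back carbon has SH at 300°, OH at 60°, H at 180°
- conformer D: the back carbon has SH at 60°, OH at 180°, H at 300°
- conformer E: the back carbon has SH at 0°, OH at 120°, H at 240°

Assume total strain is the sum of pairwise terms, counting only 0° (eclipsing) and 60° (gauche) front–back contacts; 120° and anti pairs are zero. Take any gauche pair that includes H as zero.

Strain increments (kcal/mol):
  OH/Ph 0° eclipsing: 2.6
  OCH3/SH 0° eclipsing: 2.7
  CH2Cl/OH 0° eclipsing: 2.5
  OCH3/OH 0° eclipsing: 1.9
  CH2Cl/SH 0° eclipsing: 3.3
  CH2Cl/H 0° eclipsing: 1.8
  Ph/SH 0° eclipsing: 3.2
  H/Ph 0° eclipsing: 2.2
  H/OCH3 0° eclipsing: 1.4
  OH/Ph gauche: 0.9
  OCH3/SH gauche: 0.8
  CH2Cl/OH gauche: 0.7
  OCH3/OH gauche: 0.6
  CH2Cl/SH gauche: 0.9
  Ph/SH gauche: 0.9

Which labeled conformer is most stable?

A

A is staggered. OCH3 at 0° is gauche with OH at 300° (0.6); Ph at 120° is gauche with SH at 180° (0.9); CH2Cl at 240° is gauche with SH at 180° (0.9); CH2Cl at 240° is gauche with OH at 300° (0.7). Total 3.1 kcal/mol.
B is eclipsed. OCH3 at 0° is eclipsed with H at 0° (1.4); Ph at 120° is eclipsed with SH at 120° (3.2); CH2Cl at 240° is eclipsed with OH at 240° (2.5). Total 7.1 kcal/mol.
C is staggered. OCH3 at 0° is gauche with SH at 300° (0.8); OCH3 at 0° is gauche with OH at 60° (0.6); Ph at 120° is gauche with OH at 60° (0.9); CH2Cl at 240° is gauche with SH at 300° (0.9). Total 3.2 kcal/mol.
D is staggered. OCH3 at 0° is gauche with SH at 60° (0.8); Ph at 120° is gauche with SH at 60° (0.9); Ph at 120° is gauche with OH at 180° (0.9); CH2Cl at 240° is gauche with OH at 180° (0.7). Total 3.3 kcal/mol.
E is eclipsed. OCH3 at 0° is eclipsed with SH at 0° (2.7); Ph at 120° is eclipsed with OH at 120° (2.6); CH2Cl at 240° is eclipsed with H at 240° (1.8). Total 7.1 kcal/mol.
A has the lowest total (3.1 kcal/mol).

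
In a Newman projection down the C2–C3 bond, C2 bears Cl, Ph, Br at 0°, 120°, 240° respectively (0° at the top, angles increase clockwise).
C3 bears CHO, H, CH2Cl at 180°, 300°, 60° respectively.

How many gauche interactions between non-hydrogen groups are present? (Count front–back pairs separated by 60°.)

Non-H gauche pairs: Cl(0°)/CH2Cl(60°); Ph(120°)/CHO(180°); Ph(120°)/CH2Cl(60°); Br(240°)/CHO(180°) — 4 interactions.

4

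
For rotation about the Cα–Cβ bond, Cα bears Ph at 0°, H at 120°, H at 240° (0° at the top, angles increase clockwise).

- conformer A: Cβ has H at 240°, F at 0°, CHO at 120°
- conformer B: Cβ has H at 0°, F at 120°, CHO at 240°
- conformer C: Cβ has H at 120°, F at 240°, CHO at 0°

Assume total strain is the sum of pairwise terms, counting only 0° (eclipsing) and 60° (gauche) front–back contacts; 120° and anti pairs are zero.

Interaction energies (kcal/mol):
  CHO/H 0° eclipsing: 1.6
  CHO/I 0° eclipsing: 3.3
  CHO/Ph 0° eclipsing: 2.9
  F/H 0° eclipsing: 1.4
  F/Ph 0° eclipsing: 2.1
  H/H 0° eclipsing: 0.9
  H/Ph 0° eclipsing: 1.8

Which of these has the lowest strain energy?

A

A (eclipsed): Ph–F eclipsed, H–CHO eclipsed, H–H eclipsed; 2.1 + 1.6 + 0.9 = 4.6 kcal/mol.
B (eclipsed): Ph–H eclipsed, H–F eclipsed, H–CHO eclipsed; 1.8 + 1.4 + 1.6 = 4.8 kcal/mol.
C (eclipsed): Ph–CHO eclipsed, H–H eclipsed, H–F eclipsed; 2.9 + 0.9 + 1.4 = 5.2 kcal/mol.
A has the lowest total (4.6 kcal/mol).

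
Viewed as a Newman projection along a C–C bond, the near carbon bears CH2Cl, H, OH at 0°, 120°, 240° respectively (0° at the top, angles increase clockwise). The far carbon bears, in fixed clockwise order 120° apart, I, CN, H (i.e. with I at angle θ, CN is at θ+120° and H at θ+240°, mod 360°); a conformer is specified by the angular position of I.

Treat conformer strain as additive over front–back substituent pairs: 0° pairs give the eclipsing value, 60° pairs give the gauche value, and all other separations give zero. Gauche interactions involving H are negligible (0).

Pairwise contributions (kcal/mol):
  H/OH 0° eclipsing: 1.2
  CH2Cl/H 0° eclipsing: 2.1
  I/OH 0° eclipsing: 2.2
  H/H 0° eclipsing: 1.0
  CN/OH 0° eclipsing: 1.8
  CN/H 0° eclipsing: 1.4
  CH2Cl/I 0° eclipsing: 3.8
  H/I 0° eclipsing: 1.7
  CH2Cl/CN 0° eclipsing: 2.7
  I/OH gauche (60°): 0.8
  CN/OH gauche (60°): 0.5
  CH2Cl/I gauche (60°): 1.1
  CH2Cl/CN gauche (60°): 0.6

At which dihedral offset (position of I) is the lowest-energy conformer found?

I at 0° (eclipsed): CH2Cl–I eclipsed, H–CN eclipsed, OH–H eclipsed; 3.8 + 1.4 + 1.2 = 6.4 kcal/mol.
I at 60° (staggered): CH2Cl–I gauche, OH–CN gauche; 1.1 + 0.5 = 1.6 kcal/mol.
I at 120° (eclipsed): CH2Cl–H eclipsed, H–I eclipsed, OH–CN eclipsed; 2.1 + 1.7 + 1.8 = 5.6 kcal/mol.
I at 180° (staggered): CH2Cl–CN gauche, OH–I gauche, OH–CN gauche; 0.6 + 0.8 + 0.5 = 1.9 kcal/mol.
I at 240° (eclipsed): CH2Cl–CN eclipsed, H–H eclipsed, OH–I eclipsed; 2.7 + 1.0 + 2.2 = 5.9 kcal/mol.
I at 300° (staggered): CH2Cl–I gauche, CH2Cl–CN gauche, OH–I gauche; 1.1 + 0.6 + 0.8 = 2.5 kcal/mol.
The minimum (1.6 kcal/mol) occurs with I at 60°.

60°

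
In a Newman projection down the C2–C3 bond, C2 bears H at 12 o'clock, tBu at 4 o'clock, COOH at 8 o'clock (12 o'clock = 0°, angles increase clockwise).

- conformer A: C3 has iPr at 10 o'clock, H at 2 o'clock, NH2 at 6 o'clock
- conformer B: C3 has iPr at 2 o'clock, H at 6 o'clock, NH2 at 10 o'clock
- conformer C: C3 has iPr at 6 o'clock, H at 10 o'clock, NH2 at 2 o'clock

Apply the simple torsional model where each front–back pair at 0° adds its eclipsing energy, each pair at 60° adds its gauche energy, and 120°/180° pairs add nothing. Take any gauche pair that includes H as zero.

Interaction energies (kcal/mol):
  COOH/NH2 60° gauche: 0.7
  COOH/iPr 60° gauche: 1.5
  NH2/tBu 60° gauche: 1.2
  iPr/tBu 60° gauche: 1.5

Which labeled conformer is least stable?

A (staggered): tBu–NH2 gauche, COOH–iPr gauche, COOH–NH2 gauche; 1.2 + 1.5 + 0.7 = 3.4 kcal/mol.
B (staggered): tBu–iPr gauche, COOH–NH2 gauche; 1.5 + 0.7 = 2.2 kcal/mol.
C (staggered): tBu–iPr gauche, tBu–NH2 gauche, COOH–iPr gauche; 1.5 + 1.2 + 1.5 = 4.2 kcal/mol.
C has the highest total (4.2 kcal/mol).

C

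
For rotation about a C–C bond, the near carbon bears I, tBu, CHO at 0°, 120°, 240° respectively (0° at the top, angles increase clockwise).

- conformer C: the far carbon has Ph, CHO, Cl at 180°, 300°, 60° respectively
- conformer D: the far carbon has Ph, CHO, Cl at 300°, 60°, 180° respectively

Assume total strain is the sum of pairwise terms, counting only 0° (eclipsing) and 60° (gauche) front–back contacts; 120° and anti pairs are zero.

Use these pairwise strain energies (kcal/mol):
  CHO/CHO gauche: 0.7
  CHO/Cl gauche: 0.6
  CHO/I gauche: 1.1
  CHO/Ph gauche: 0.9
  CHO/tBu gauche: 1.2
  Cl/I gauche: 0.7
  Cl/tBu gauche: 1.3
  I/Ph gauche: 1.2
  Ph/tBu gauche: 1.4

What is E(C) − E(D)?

-0.2 kcal/mol

C (staggered): I–CHO gauche, I–Cl gauche, tBu–Ph gauche, tBu–Cl gauche, CHO–Ph gauche, CHO–CHO gauche; 1.1 + 0.7 + 1.4 + 1.3 + 0.9 + 0.7 = 6.1 kcal/mol.
D (staggered): I–Ph gauche, I–CHO gauche, tBu–CHO gauche, tBu–Cl gauche, CHO–Ph gauche, CHO–Cl gauche; 1.2 + 1.1 + 1.2 + 1.3 + 0.9 + 0.6 = 6.3 kcal/mol.
E(C) − E(D) = 6.1 − 6.3 = -0.2 kcal/mol.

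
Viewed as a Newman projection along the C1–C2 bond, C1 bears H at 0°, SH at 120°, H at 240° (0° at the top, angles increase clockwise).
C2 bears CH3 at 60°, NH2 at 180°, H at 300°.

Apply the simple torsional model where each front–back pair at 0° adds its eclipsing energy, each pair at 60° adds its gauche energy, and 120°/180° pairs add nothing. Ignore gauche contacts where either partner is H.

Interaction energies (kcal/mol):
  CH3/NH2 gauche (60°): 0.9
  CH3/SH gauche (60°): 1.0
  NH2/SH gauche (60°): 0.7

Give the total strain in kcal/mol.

1.7 kcal/mol

This conformer (staggered): SH–CH3 gauche, SH–NH2 gauche; 1.0 + 0.7 = 1.7 kcal/mol.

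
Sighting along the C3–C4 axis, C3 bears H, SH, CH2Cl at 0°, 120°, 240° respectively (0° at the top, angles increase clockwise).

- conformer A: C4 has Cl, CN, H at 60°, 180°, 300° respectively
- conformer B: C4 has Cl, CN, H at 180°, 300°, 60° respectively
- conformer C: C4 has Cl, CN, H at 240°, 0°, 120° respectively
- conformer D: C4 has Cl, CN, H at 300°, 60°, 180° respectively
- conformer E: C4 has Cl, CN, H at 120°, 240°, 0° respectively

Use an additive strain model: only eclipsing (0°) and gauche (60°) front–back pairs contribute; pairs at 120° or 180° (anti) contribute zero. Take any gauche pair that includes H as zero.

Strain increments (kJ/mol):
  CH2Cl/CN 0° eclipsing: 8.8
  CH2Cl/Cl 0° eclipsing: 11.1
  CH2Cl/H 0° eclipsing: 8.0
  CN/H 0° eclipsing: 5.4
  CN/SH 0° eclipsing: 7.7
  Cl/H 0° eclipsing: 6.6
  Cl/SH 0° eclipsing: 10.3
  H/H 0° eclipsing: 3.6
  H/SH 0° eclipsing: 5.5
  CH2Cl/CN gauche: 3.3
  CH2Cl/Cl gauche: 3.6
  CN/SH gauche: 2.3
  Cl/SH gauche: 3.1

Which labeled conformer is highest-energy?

A (staggered): SH–Cl gauche, SH–CN gauche, CH2Cl–CN gauche; 3.1 + 2.3 + 3.3 = 8.7 kJ/mol.
B (staggered): SH–Cl gauche, CH2Cl–Cl gauche, CH2Cl–CN gauche; 3.1 + 3.6 + 3.3 = 10.0 kJ/mol.
C (eclipsed): H–CN eclipsed, SH–H eclipsed, CH2Cl–Cl eclipsed; 5.4 + 5.5 + 11.1 = 22.0 kJ/mol.
D (staggered): SH–CN gauche, CH2Cl–Cl gauche; 2.3 + 3.6 = 5.9 kJ/mol.
E (eclipsed): H–H eclipsed, SH–Cl eclipsed, CH2Cl–CN eclipsed; 3.6 + 10.3 + 8.8 = 22.7 kJ/mol.
E has the highest total (22.7 kJ/mol).

E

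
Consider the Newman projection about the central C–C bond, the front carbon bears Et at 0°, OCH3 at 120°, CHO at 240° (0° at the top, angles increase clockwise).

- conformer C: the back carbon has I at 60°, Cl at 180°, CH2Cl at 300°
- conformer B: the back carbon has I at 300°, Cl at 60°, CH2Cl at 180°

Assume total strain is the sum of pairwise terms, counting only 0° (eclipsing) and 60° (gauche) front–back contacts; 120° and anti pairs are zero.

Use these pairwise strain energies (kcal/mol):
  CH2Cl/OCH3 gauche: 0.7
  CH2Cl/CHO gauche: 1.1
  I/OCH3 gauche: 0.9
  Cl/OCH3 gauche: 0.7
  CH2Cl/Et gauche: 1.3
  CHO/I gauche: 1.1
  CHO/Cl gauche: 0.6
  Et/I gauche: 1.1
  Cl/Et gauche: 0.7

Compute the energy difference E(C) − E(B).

+0.3 kcal/mol

C (staggered): Et–I gauche, Et–CH2Cl gauche, OCH3–I gauche, OCH3–Cl gauche, CHO–Cl gauche, CHO–CH2Cl gauche; 1.1 + 1.3 + 0.9 + 0.7 + 0.6 + 1.1 = 5.7 kcal/mol.
B (staggered): Et–I gauche, Et–Cl gauche, OCH3–Cl gauche, OCH3–CH2Cl gauche, CHO–I gauche, CHO–CH2Cl gauche; 1.1 + 0.7 + 0.7 + 0.7 + 1.1 + 1.1 = 5.4 kcal/mol.
E(C) − E(B) = 5.7 − 5.4 = +0.3 kcal/mol.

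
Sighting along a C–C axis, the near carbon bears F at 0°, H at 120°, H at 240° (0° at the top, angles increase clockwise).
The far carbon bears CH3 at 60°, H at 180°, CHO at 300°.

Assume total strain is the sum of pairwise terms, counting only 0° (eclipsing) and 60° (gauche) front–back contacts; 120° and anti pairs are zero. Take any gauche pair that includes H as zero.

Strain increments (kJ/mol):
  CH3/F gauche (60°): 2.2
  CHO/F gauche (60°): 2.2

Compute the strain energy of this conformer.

This conformer (staggered): F–CH3 gauche, F–CHO gauche; 2.2 + 2.2 = 4.4 kJ/mol.

4.4 kJ/mol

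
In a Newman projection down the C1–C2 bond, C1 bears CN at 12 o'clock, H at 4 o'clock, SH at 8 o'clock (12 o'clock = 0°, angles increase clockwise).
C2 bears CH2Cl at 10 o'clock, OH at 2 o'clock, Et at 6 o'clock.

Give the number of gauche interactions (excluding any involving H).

4

Non-H gauche pairs: CN(0°)/CH2Cl(300°); CN(0°)/OH(60°); SH(240°)/CH2Cl(300°); SH(240°)/Et(180°) — 4 interactions.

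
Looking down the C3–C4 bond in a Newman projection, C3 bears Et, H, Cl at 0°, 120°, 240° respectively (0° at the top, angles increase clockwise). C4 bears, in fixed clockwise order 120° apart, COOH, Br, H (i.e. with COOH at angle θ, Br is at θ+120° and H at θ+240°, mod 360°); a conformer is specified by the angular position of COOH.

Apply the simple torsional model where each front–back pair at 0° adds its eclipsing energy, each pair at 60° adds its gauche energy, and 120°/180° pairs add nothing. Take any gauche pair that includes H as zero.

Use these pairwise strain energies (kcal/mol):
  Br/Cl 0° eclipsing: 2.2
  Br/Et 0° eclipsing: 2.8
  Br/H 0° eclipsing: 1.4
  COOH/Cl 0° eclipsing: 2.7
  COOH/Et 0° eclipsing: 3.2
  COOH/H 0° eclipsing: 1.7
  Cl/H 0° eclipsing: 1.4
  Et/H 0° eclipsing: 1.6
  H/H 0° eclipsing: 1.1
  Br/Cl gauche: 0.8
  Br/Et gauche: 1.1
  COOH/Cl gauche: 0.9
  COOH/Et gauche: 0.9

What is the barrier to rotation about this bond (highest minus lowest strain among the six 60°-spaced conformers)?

4.9 kcal/mol

COOH at 0° (eclipsed): Et(0°)/COOH(0°) eclipsed 3.2; H(120°)/Br(120°) eclipsed 1.4; Cl(240°)/H(240°) eclipsed 1.4 → 6.0 kcal/mol.
COOH at 60° (staggered): Et(0°)/COOH(60°) gauche 0.9; Cl(240°)/Br(180°) gauche 0.8 → 1.7 kcal/mol.
COOH at 120° (eclipsed): Et(0°)/H(0°) eclipsed 1.6; H(120°)/COOH(120°) eclipsed 1.7; Cl(240°)/Br(240°) eclipsed 2.2 → 5.5 kcal/mol.
COOH at 180° (staggered): Et(0°)/Br(300°) gauche 1.1; Cl(240°)/COOH(180°) gauche 0.9; Cl(240°)/Br(300°) gauche 0.8 → 2.8 kcal/mol.
COOH at 240° (eclipsed): Et(0°)/Br(0°) eclipsed 2.8; H(120°)/H(120°) eclipsed 1.1; Cl(240°)/COOH(240°) eclipsed 2.7 → 6.6 kcal/mol.
COOH at 300° (staggered): Et(0°)/COOH(300°) gauche 0.9; Et(0°)/Br(60°) gauche 1.1; Cl(240°)/COOH(300°) gauche 0.9 → 2.9 kcal/mol.
Max at 240° (6.6 kcal/mol), min at 60° (1.7 kcal/mol); barrier = 4.9 kcal/mol.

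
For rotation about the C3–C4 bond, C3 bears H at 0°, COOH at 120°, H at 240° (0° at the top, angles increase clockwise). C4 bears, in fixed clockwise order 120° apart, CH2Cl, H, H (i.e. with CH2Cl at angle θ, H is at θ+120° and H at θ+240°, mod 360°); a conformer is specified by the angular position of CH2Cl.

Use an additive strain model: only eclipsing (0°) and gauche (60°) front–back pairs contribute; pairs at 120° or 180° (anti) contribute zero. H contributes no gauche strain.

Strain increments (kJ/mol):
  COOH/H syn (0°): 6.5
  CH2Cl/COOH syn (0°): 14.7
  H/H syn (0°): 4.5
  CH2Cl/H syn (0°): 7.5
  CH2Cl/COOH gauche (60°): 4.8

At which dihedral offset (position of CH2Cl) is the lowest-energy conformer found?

CH2Cl at 0° (eclipsed): H–CH2Cl eclipsed, COOH–H eclipsed, H–H eclipsed; 7.5 + 6.5 + 4.5 = 18.5 kJ/mol.
CH2Cl at 60° (staggered): COOH–CH2Cl gauche; 4.8 = 4.8 kJ/mol.
CH2Cl at 120° (eclipsed): H–H eclipsed, COOH–CH2Cl eclipsed, H–H eclipsed; 4.5 + 14.7 + 4.5 = 23.7 kJ/mol.
CH2Cl at 180° (staggered): COOH–CH2Cl gauche; 4.8 = 4.8 kJ/mol.
CH2Cl at 240° (eclipsed): H–H eclipsed, COOH–H eclipsed, H–CH2Cl eclipsed; 4.5 + 6.5 + 7.5 = 18.5 kJ/mol.
CH2Cl at 300° (staggered): no non-H gauche contacts → 0.0 kJ/mol.
The minimum (0.0 kJ/mol) occurs with CH2Cl at 300°.

300°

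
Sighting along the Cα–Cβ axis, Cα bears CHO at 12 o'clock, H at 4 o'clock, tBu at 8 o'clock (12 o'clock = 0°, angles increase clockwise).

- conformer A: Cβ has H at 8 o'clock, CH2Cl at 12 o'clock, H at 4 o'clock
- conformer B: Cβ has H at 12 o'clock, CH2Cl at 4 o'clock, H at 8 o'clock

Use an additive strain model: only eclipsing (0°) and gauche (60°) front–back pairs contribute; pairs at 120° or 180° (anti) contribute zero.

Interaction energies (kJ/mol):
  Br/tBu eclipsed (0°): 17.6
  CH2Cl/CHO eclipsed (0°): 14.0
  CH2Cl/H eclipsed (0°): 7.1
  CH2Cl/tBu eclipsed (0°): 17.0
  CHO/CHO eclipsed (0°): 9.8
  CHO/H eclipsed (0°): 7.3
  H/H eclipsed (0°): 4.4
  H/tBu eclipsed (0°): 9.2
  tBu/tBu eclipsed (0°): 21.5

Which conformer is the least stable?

A

A (eclipsed): CHO–CH2Cl eclipsed, H–H eclipsed, tBu–H eclipsed; 14.0 + 4.4 + 9.2 = 27.6 kJ/mol.
B (eclipsed): CHO–H eclipsed, H–CH2Cl eclipsed, tBu–H eclipsed; 7.3 + 7.1 + 9.2 = 23.6 kJ/mol.
A has the highest total (27.6 kJ/mol).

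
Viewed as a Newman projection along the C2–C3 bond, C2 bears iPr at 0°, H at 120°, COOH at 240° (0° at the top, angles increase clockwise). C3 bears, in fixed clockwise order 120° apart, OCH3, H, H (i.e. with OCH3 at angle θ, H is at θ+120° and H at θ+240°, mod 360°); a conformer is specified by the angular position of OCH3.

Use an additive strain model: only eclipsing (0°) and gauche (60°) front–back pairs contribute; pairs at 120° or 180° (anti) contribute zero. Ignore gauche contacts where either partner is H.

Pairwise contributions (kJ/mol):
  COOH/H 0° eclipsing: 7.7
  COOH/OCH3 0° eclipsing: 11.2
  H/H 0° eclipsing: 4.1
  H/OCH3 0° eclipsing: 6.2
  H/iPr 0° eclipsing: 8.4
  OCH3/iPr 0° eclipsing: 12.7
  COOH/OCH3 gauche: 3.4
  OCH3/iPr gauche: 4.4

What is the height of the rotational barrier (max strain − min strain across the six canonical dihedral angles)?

OCH3 at 0° (eclipsed): iPr–OCH3 eclipsed, H–H eclipsed, COOH–H eclipsed; 12.7 + 4.1 + 7.7 = 24.5 kJ/mol.
OCH3 at 60° (staggered): iPr–OCH3 gauche; 4.4 = 4.4 kJ/mol.
OCH3 at 120° (eclipsed): iPr–H eclipsed, H–OCH3 eclipsed, COOH–H eclipsed; 8.4 + 6.2 + 7.7 = 22.3 kJ/mol.
OCH3 at 180° (staggered): COOH–OCH3 gauche; 3.4 = 3.4 kJ/mol.
OCH3 at 240° (eclipsed): iPr–H eclipsed, H–H eclipsed, COOH–OCH3 eclipsed; 8.4 + 4.1 + 11.2 = 23.7 kJ/mol.
OCH3 at 300° (staggered): iPr–OCH3 gauche, COOH–OCH3 gauche; 4.4 + 3.4 = 7.8 kJ/mol.
Max at 0° (24.5 kJ/mol), min at 180° (3.4 kJ/mol); barrier = 21.1 kJ/mol.

21.1 kJ/mol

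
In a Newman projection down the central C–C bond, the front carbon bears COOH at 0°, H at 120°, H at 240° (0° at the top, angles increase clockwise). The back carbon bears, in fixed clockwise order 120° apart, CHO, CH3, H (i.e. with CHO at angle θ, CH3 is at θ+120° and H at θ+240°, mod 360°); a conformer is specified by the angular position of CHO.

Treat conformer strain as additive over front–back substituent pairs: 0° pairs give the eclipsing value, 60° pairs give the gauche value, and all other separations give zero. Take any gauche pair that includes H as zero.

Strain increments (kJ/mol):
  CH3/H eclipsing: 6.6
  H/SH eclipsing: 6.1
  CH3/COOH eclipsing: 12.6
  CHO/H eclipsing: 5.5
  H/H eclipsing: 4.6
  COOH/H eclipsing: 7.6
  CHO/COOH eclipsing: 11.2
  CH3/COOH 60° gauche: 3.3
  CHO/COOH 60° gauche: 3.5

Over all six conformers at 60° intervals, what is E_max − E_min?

19.4 kJ/mol

CHO at 0° is eclipsed. COOH at 0° is eclipsed with CHO at 0° (11.2); H at 120° is eclipsed with CH3 at 120° (6.6); H at 240° is eclipsed with H at 240° (4.6). Total 22.4 kJ/mol.
CHO at 60° is staggered. COOH at 0° is gauche with CHO at 60° (3.5). Total 3.5 kJ/mol.
CHO at 120° is eclipsed. COOH at 0° is eclipsed with H at 0° (7.6); H at 120° is eclipsed with CHO at 120° (5.5); H at 240° is eclipsed with CH3 at 240° (6.6). Total 19.7 kJ/mol.
CHO at 180° is staggered. COOH at 0° is gauche with CH3 at 300° (3.3). Total 3.3 kJ/mol.
CHO at 240° is eclipsed. COOH at 0° is eclipsed with CH3 at 0° (12.6); H at 120° is eclipsed with H at 120° (4.6); H at 240° is eclipsed with CHO at 240° (5.5). Total 22.7 kJ/mol.
CHO at 300° is staggered. COOH at 0° is gauche with CHO at 300° (3.5); COOH at 0° is gauche with CH3 at 60° (3.3). Total 6.8 kJ/mol.
Max at 240° (22.7 kJ/mol), min at 180° (3.3 kJ/mol); barrier = 19.4 kJ/mol.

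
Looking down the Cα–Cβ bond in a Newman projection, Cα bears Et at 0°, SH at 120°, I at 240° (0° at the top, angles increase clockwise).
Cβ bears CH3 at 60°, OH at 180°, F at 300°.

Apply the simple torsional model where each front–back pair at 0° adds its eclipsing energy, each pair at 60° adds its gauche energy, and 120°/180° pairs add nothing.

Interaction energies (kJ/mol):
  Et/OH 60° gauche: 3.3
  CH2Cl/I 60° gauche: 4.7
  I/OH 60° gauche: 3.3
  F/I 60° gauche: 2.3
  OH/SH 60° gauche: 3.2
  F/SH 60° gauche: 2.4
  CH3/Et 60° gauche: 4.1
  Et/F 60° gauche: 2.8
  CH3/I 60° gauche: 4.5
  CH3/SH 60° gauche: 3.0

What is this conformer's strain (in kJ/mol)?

18.7 kJ/mol

This conformer (staggered): Et–CH3 gauche, Et–F gauche, SH–CH3 gauche, SH–OH gauche, I–OH gauche, I–F gauche; 4.1 + 2.8 + 3.0 + 3.2 + 3.3 + 2.3 = 18.7 kJ/mol.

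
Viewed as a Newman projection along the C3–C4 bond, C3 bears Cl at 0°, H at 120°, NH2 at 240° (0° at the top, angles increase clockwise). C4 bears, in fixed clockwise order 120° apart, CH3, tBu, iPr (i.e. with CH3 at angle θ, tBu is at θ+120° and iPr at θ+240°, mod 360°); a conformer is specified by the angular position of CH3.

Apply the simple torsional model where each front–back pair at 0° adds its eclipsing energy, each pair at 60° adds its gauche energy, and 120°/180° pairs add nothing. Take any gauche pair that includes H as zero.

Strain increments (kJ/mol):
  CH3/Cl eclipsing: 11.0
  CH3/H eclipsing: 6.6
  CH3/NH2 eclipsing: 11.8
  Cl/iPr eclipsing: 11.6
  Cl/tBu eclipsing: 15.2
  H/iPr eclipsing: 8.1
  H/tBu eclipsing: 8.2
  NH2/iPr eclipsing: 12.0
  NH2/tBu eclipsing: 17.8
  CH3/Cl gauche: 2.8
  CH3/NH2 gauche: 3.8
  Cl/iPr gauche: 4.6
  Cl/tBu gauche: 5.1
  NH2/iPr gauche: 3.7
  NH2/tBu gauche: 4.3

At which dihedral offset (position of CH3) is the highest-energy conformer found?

CH3 at 0° is eclipsed. Cl at 0° is eclipsed with CH3 at 0° (11.0); H at 120° is eclipsed with tBu at 120° (8.2); NH2 at 240° is eclipsed with iPr at 240° (12.0). Total 31.2 kJ/mol.
CH3 at 60° is staggered. Cl at 0° is gauche with CH3 at 60° (2.8); Cl at 0° is gauche with iPr at 300° (4.6); NH2 at 240° is gauche with tBu at 180° (4.3); NH2 at 240° is gauche with iPr at 300° (3.7). Total 15.4 kJ/mol.
CH3 at 120° is eclipsed. Cl at 0° is eclipsed with iPr at 0° (11.6); H at 120° is eclipsed with CH3 at 120° (6.6); NH2 at 240° is eclipsed with tBu at 240° (17.8). Total 36.0 kJ/mol.
CH3 at 180° is staggered. Cl at 0° is gauche with tBu at 300° (5.1); Cl at 0° is gauche with iPr at 60° (4.6); NH2 at 240° is gauche with CH3 at 180° (3.8); NH2 at 240° is gauche with tBu at 300° (4.3). Total 17.8 kJ/mol.
CH3 at 240° is eclipsed. Cl at 0° is eclipsed with tBu at 0° (15.2); H at 120° is eclipsed with iPr at 120° (8.1); NH2 at 240° is eclipsed with CH3 at 240° (11.8). Total 35.1 kJ/mol.
CH3 at 300° is staggered. Cl at 0° is gauche with CH3 at 300° (2.8); Cl at 0° is gauche with tBu at 60° (5.1); NH2 at 240° is gauche with CH3 at 300° (3.8); NH2 at 240° is gauche with iPr at 180° (3.7). Total 15.4 kJ/mol.
The maximum (36.0 kJ/mol) occurs with CH3 at 120°.

120°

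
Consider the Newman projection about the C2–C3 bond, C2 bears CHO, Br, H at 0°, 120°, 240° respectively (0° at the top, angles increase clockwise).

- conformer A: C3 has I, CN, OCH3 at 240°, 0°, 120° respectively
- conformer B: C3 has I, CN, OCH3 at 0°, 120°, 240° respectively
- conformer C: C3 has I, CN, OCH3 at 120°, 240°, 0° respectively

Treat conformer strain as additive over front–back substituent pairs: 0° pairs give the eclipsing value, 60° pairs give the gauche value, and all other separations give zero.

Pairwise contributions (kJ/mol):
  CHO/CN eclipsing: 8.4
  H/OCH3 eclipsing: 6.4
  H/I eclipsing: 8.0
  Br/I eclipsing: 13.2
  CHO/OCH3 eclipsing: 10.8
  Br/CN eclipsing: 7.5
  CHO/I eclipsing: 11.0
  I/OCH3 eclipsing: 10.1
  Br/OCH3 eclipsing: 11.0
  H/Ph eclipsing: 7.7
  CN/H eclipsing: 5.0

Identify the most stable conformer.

B

A is eclipsed. CHO at 0° is eclipsed with CN at 0° (8.4); Br at 120° is eclipsed with OCH3 at 120° (11.0); H at 240° is eclipsed with I at 240° (8.0). Total 27.4 kJ/mol.
B is eclipsed. CHO at 0° is eclipsed with I at 0° (11.0); Br at 120° is eclipsed with CN at 120° (7.5); H at 240° is eclipsed with OCH3 at 240° (6.4). Total 24.9 kJ/mol.
C is eclipsed. CHO at 0° is eclipsed with OCH3 at 0° (10.8); Br at 120° is eclipsed with I at 120° (13.2); H at 240° is eclipsed with CN at 240° (5.0). Total 29.0 kJ/mol.
B has the lowest total (24.9 kJ/mol).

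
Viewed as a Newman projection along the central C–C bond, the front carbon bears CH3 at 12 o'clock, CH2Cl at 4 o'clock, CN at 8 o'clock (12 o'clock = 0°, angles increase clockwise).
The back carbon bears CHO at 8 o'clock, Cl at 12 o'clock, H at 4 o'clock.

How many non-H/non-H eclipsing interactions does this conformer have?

Non-H eclipsing pairs: CH3(0°)/Cl(0°); CN(240°)/CHO(240°) — 2 interactions.

2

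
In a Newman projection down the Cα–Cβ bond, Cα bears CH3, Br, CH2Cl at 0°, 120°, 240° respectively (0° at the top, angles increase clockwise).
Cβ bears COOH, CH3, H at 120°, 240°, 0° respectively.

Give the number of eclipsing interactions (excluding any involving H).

Non-H eclipsing pairs: Br(120°)/COOH(120°); CH2Cl(240°)/CH3(240°) — 2 interactions.

2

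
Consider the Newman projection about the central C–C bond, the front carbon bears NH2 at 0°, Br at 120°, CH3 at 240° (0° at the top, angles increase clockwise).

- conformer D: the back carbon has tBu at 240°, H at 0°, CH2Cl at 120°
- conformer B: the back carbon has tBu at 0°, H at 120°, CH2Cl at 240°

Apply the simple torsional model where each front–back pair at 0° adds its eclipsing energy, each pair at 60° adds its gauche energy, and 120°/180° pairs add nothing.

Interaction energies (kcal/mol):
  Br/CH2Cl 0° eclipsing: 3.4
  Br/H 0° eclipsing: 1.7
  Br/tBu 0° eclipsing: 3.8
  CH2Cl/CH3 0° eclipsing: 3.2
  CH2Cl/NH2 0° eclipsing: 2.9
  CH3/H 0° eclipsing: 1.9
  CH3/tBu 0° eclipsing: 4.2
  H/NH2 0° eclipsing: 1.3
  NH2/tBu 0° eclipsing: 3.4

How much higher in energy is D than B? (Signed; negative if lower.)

+0.6 kcal/mol

D (eclipsed): NH2–H eclipsed, Br–CH2Cl eclipsed, CH3–tBu eclipsed; 1.3 + 3.4 + 4.2 = 8.9 kcal/mol.
B (eclipsed): NH2–tBu eclipsed, Br–H eclipsed, CH3–CH2Cl eclipsed; 3.4 + 1.7 + 3.2 = 8.3 kcal/mol.
E(D) − E(B) = 8.9 − 8.3 = +0.6 kcal/mol.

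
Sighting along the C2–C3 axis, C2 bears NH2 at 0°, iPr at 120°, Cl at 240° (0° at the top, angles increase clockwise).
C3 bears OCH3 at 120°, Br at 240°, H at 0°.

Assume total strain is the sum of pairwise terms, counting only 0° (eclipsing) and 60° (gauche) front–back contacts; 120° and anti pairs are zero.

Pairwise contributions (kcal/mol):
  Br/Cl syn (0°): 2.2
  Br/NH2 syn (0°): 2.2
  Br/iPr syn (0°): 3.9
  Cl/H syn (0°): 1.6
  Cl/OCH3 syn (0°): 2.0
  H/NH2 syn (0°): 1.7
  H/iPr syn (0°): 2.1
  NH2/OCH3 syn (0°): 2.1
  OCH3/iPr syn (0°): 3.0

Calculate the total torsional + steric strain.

This conformer (eclipsed): NH2–H eclipsed, iPr–OCH3 eclipsed, Cl–Br eclipsed; 1.7 + 3.0 + 2.2 = 6.9 kcal/mol.

6.9 kcal/mol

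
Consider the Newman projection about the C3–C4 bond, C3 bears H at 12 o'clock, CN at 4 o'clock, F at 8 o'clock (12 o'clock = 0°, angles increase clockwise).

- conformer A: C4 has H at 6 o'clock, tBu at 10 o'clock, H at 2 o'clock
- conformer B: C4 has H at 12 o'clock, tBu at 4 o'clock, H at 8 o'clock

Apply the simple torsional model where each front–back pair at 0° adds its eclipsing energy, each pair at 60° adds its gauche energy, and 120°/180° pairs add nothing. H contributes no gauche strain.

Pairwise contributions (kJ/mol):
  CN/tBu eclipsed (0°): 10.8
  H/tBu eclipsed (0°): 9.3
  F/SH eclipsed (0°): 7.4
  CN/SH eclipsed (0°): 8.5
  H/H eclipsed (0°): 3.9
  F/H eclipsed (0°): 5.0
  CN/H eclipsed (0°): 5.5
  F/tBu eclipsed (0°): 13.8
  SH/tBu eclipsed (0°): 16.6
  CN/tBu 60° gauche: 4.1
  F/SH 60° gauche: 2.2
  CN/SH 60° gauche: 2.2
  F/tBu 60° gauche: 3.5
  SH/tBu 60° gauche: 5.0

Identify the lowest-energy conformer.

A

A (staggered): F(240°)/tBu(300°) gauche 3.5 → 3.5 kJ/mol.
B (eclipsed): H(0°)/H(0°) eclipsed 3.9; CN(120°)/tBu(120°) eclipsed 10.8; F(240°)/H(240°) eclipsed 5.0 → 19.7 kJ/mol.
A has the lowest total (3.5 kJ/mol).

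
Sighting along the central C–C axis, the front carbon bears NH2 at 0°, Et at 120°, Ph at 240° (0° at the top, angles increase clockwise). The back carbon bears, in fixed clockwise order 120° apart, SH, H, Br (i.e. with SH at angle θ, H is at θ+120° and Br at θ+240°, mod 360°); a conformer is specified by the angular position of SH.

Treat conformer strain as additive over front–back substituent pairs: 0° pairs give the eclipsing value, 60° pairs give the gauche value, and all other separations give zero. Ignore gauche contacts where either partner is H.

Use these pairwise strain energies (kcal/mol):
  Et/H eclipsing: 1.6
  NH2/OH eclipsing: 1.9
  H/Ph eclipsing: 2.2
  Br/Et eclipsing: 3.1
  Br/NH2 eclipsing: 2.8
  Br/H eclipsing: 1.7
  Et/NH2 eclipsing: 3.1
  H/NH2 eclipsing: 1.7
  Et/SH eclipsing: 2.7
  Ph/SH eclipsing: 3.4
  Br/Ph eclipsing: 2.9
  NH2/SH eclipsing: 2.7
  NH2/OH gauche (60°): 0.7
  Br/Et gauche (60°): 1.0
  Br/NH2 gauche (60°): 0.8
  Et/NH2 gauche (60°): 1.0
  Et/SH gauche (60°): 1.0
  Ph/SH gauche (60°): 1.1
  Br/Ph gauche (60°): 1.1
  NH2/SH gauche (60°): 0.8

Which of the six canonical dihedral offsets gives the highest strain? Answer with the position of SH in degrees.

SH at 0° is eclipsed. NH2 at 0° is eclipsed with SH at 0° (2.7); Et at 120° is eclipsed with H at 120° (1.6); Ph at 240° is eclipsed with Br at 240° (2.9). Total 7.2 kcal/mol.
SH at 60° is staggered. NH2 at 0° is gauche with SH at 60° (0.8); NH2 at 0° is gauche with Br at 300° (0.8); Et at 120° is gauche with SH at 60° (1.0); Ph at 240° is gauche with Br at 300° (1.1). Total 3.7 kcal/mol.
SH at 120° is eclipsed. NH2 at 0° is eclipsed with Br at 0° (2.8); Et at 120° is eclipsed with SH at 120° (2.7); Ph at 240° is eclipsed with H at 240° (2.2). Total 7.7 kcal/mol.
SH at 180° is staggered. NH2 at 0° is gauche with Br at 60° (0.8); Et at 120° is gauche with SH at 180° (1.0); Et at 120° is gauche with Br at 60° (1.0); Ph at 240° is gauche with SH at 180° (1.1). Total 3.9 kcal/mol.
SH at 240° is eclipsed. NH2 at 0° is eclipsed with H at 0° (1.7); Et at 120° is eclipsed with Br at 120° (3.1); Ph at 240° is eclipsed with SH at 240° (3.4). Total 8.2 kcal/mol.
SH at 300° is staggered. NH2 at 0° is gauche with SH at 300° (0.8); Et at 120° is gauche with Br at 180° (1.0); Ph at 240° is gauche with SH at 300° (1.1); Ph at 240° is gauche with Br at 180° (1.1). Total 4.0 kcal/mol.
The maximum (8.2 kcal/mol) occurs with SH at 240°.

240°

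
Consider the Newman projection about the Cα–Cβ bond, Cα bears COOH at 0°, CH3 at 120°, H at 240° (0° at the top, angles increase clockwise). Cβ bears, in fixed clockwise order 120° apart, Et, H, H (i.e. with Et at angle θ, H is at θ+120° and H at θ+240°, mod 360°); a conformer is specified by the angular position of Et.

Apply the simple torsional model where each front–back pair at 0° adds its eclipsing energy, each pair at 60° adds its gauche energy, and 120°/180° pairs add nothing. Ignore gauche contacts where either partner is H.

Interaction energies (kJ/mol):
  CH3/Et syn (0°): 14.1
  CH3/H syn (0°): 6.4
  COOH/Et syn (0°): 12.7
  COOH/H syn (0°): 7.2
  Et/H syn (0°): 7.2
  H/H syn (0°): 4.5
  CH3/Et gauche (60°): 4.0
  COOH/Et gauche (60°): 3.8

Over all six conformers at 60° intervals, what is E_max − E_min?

22.0 kJ/mol

Et at 0° (eclipsed): COOH(0°)/Et(0°) eclipsed 12.7; CH3(120°)/H(120°) eclipsed 6.4; H(240°)/H(240°) eclipsed 4.5 → 23.6 kJ/mol.
Et at 60° (staggered): COOH(0°)/Et(60°) gauche 3.8; CH3(120°)/Et(60°) gauche 4.0 → 7.8 kJ/mol.
Et at 120° (eclipsed): COOH(0°)/H(0°) eclipsed 7.2; CH3(120°)/Et(120°) eclipsed 14.1; H(240°)/H(240°) eclipsed 4.5 → 25.8 kJ/mol.
Et at 180° (staggered): CH3(120°)/Et(180°) gauche 4.0 → 4.0 kJ/mol.
Et at 240° (eclipsed): COOH(0°)/H(0°) eclipsed 7.2; CH3(120°)/H(120°) eclipsed 6.4; H(240°)/Et(240°) eclipsed 7.2 → 20.8 kJ/mol.
Et at 300° (staggered): COOH(0°)/Et(300°) gauche 3.8 → 3.8 kJ/mol.
Max at 120° (25.8 kJ/mol), min at 300° (3.8 kJ/mol); barrier = 22.0 kJ/mol.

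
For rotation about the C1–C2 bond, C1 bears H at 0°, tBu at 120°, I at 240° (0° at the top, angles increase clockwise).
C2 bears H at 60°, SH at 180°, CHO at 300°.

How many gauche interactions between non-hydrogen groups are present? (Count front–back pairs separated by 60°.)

Non-H gauche pairs: tBu(120°)/SH(180°); I(240°)/SH(180°); I(240°)/CHO(300°) — 3 interactions.

3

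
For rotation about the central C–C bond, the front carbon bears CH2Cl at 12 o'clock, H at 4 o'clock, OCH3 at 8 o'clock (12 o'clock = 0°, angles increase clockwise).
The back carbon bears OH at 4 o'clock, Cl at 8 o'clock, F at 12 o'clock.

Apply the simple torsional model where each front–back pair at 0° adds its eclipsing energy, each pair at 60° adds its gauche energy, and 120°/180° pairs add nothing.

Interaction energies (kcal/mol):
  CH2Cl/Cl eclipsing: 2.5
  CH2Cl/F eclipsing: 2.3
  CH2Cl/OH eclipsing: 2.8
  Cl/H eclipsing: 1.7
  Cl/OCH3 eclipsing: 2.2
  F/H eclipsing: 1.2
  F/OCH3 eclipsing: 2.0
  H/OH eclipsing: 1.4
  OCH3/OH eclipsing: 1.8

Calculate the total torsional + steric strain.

5.9 kcal/mol

This conformer (eclipsed): CH2Cl–F eclipsed, H–OH eclipsed, OCH3–Cl eclipsed; 2.3 + 1.4 + 2.2 = 5.9 kcal/mol.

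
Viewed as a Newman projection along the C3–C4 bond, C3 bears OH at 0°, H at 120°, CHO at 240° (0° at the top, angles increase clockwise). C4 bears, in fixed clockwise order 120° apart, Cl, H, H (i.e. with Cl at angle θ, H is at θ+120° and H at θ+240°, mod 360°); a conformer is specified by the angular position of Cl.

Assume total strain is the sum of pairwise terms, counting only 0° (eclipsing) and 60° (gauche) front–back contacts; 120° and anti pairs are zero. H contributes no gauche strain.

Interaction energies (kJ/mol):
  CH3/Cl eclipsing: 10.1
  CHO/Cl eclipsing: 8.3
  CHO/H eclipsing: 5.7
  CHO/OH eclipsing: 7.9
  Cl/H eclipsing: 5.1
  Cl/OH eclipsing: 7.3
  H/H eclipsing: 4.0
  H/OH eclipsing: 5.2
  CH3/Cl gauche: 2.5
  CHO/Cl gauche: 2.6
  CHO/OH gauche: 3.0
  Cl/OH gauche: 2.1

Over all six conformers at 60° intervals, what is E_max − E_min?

Cl at 0° (eclipsed): OH–Cl eclipsed, H–H eclipsed, CHO–H eclipsed; 7.3 + 4.0 + 5.7 = 17.0 kJ/mol.
Cl at 60° (staggered): OH–Cl gauche; 2.1 = 2.1 kJ/mol.
Cl at 120° (eclipsed): OH–H eclipsed, H–Cl eclipsed, CHO–H eclipsed; 5.2 + 5.1 + 5.7 = 16.0 kJ/mol.
Cl at 180° (staggered): CHO–Cl gauche; 2.6 = 2.6 kJ/mol.
Cl at 240° (eclipsed): OH–H eclipsed, H–H eclipsed, CHO–Cl eclipsed; 5.2 + 4.0 + 8.3 = 17.5 kJ/mol.
Cl at 300° (staggered): OH–Cl gauche, CHO–Cl gauche; 2.1 + 2.6 = 4.7 kJ/mol.
Max at 240° (17.5 kJ/mol), min at 60° (2.1 kJ/mol); barrier = 15.4 kJ/mol.

15.4 kJ/mol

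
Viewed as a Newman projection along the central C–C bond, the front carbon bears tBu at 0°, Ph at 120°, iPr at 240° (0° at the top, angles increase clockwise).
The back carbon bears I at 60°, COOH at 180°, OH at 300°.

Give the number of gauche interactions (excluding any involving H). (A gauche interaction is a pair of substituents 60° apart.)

Non-H gauche pairs: tBu(0°)/I(60°); tBu(0°)/OH(300°); Ph(120°)/I(60°); Ph(120°)/COOH(180°); iPr(240°)/COOH(180°); iPr(240°)/OH(300°) — 6 interactions.

6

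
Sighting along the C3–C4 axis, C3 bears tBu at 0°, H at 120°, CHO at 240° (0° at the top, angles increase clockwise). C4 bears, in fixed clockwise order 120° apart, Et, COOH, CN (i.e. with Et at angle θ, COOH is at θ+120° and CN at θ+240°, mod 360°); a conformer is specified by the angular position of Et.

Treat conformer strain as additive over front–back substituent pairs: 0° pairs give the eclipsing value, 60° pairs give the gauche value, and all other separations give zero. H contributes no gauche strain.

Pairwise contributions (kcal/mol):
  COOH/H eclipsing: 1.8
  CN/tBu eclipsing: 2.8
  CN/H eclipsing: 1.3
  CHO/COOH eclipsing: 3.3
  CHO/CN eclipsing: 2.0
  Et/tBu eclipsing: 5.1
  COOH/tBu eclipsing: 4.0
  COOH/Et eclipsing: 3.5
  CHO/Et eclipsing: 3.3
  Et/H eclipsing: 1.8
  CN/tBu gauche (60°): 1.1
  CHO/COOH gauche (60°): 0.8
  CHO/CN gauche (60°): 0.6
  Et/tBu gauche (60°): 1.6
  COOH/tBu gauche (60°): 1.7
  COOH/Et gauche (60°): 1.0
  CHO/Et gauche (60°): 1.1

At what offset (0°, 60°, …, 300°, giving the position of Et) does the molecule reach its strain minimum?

60°

Et at 0° is eclipsed. tBu at 0° is eclipsed with Et at 0° (5.1); H at 120° is eclipsed with COOH at 120° (1.8); CHO at 240° is eclipsed with CN at 240° (2.0). Total 8.9 kcal/mol.
Et at 60° is staggered. tBu at 0° is gauche with Et at 60° (1.6); tBu at 0° is gauche with CN at 300° (1.1); CHO at 240° is gauche with COOH at 180° (0.8); CHO at 240° is gauche with CN at 300° (0.6). Total 4.1 kcal/mol.
Et at 120° is eclipsed. tBu at 0° is eclipsed with CN at 0° (2.8); H at 120° is eclipsed with Et at 120° (1.8); CHO at 240° is eclipsed with COOH at 240° (3.3). Total 7.9 kcal/mol.
Et at 180° is staggered. tBu at 0° is gauche with COOH at 300° (1.7); tBu at 0° is gauche with CN at 60° (1.1); CHO at 240° is gauche with Et at 180° (1.1); CHO at 240° is gauche with COOH at 300° (0.8). Total 4.7 kcal/mol.
Et at 240° is eclipsed. tBu at 0° is eclipsed with COOH at 0° (4.0); H at 120° is eclipsed with CN at 120° (1.3); CHO at 240° is eclipsed with Et at 240° (3.3). Total 8.6 kcal/mol.
Et at 300° is staggered. tBu at 0° is gauche with Et at 300° (1.6); tBu at 0° is gauche with COOH at 60° (1.7); CHO at 240° is gauche with Et at 300° (1.1); CHO at 240° is gauche with CN at 180° (0.6). Total 5.0 kcal/mol.
The minimum (4.1 kcal/mol) occurs with Et at 60°.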